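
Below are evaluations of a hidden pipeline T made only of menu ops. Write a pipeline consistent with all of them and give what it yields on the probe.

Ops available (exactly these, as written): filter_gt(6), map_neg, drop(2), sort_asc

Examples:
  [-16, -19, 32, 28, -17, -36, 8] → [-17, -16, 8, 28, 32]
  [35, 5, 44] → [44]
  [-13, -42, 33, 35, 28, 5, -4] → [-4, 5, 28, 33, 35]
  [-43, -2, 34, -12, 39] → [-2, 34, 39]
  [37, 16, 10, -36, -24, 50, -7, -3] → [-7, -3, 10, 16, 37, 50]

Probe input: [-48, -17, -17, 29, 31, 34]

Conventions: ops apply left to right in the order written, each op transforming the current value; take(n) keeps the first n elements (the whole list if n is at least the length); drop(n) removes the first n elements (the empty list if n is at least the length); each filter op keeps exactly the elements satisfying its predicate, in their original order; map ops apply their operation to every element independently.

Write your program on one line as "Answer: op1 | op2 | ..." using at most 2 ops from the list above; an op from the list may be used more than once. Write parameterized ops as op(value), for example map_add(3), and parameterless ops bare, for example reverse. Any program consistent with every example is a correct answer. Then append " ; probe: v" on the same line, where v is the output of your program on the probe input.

sort_asc | drop(2) ; probe: [-17, 29, 31, 34]

Check, running the answer program on each example:
  [-16, -19, 32, 28, -17, -36, 8] -> [-36, -19, -17, -16, 8, 28, 32] -> [-17, -16, 8, 28, 32]
  [35, 5, 44] -> [5, 35, 44] -> [44]
  [-13, -42, 33, 35, 28, 5, -4] -> [-42, -13, -4, 5, 28, 33, 35] -> [-4, 5, 28, 33, 35]
  [-43, -2, 34, -12, 39] -> [-43, -12, -2, 34, 39] -> [-2, 34, 39]
  [37, 16, 10, -36, -24, 50, -7, -3] -> [-36, -24, -7, -3, 10, 16, 37, 50] -> [-7, -3, 10, 16, 37, 50]
  probe: [-48, -17, -17, 29, 31, 34] -> [-48, -17, -17, 29, 31, 34] -> [-17, 29, 31, 34]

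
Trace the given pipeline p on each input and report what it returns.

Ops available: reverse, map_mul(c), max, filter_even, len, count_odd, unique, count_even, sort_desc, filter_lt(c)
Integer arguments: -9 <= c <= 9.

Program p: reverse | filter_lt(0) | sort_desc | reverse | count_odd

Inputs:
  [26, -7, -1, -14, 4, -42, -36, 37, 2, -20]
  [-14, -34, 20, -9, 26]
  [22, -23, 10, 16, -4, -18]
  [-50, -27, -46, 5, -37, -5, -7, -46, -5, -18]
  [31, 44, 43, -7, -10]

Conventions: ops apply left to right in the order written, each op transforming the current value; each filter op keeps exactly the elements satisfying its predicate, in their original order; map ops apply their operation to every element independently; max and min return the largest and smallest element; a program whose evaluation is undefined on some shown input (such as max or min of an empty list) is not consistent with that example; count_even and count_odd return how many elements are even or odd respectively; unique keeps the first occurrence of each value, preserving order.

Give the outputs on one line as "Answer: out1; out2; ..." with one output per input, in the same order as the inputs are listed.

2; 1; 1; 5; 1

Execution, op by op:
  [26, -7, -1, -14, 4, -42, -36, 37, 2, -20] -> [-20, 2, 37, -36, -42, 4, -14, -1, -7, 26] -> [-20, -36, -42, -14, -1, -7] -> [-1, -7, -14, -20, -36, -42] -> [-42, -36, -20, -14, -7, -1] -> 2
  [-14, -34, 20, -9, 26] -> [26, -9, 20, -34, -14] -> [-9, -34, -14] -> [-9, -14, -34] -> [-34, -14, -9] -> 1
  [22, -23, 10, 16, -4, -18] -> [-18, -4, 16, 10, -23, 22] -> [-18, -4, -23] -> [-4, -18, -23] -> [-23, -18, -4] -> 1
  [-50, -27, -46, 5, -37, -5, -7, -46, -5, -18] -> [-18, -5, -46, -7, -5, -37, 5, -46, -27, -50] -> [-18, -5, -46, -7, -5, -37, -46, -27, -50] -> [-5, -5, -7, -18, -27, -37, -46, -46, -50] -> [-50, -46, -46, -37, -27, -18, -7, -5, -5] -> 5
  [31, 44, 43, -7, -10] -> [-10, -7, 43, 44, 31] -> [-10, -7] -> [-7, -10] -> [-10, -7] -> 1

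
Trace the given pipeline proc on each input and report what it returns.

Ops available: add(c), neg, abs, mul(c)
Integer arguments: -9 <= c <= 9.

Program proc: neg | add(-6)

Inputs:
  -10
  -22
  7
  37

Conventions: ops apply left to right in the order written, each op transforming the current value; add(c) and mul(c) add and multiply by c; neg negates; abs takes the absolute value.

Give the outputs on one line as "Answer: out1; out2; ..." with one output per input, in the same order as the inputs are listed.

4; 16; -13; -43

Execution, op by op:
  -10 -> 10 -> 4
  -22 -> 22 -> 16
  7 -> -7 -> -13
  37 -> -37 -> -43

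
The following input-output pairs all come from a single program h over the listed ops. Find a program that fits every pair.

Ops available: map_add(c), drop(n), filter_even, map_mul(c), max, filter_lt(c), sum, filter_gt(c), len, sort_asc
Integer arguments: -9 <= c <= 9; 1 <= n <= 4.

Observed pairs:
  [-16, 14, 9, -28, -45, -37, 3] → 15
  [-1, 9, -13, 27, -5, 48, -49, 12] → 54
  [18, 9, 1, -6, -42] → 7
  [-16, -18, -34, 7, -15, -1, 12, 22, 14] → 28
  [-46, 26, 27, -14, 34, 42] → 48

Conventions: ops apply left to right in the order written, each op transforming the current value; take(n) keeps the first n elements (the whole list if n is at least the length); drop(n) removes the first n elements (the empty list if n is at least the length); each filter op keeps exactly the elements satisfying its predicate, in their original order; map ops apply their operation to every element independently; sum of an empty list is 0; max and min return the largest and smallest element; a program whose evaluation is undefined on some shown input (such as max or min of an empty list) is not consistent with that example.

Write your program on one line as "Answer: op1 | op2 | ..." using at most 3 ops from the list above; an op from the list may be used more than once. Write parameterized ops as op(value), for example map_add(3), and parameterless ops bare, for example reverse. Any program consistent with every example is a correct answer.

map_add(6) | drop(2) | max

Check, running the answer program on each example:
  [-16, 14, 9, -28, -45, -37, 3] -> [-10, 20, 15, -22, -39, -31, 9] -> [15, -22, -39, -31, 9] -> 15
  [-1, 9, -13, 27, -5, 48, -49, 12] -> [5, 15, -7, 33, 1, 54, -43, 18] -> [-7, 33, 1, 54, -43, 18] -> 54
  [18, 9, 1, -6, -42] -> [24, 15, 7, 0, -36] -> [7, 0, -36] -> 7
  [-16, -18, -34, 7, -15, -1, 12, 22, 14] -> [-10, -12, -28, 13, -9, 5, 18, 28, 20] -> [-28, 13, -9, 5, 18, 28, 20] -> 28
  [-46, 26, 27, -14, 34, 42] -> [-40, 32, 33, -8, 40, 48] -> [33, -8, 40, 48] -> 48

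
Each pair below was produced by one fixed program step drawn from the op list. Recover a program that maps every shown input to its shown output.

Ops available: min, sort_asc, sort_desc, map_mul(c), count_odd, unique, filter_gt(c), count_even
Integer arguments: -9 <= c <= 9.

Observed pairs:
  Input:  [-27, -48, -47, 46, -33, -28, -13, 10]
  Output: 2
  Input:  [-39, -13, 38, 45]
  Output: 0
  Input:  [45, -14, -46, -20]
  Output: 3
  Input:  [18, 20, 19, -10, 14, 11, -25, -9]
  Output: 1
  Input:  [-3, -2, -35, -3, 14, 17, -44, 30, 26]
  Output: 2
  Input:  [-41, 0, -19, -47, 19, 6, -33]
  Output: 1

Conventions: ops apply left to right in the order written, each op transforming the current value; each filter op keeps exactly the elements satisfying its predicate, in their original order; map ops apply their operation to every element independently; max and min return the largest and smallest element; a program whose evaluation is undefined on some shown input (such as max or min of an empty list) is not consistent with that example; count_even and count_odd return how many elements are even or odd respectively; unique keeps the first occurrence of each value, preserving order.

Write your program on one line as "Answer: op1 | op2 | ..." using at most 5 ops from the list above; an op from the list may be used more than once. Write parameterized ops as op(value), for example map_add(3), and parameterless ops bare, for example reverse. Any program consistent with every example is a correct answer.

sort_asc | map_mul(-9) | filter_gt(-6) | unique | count_even

Check, running the answer program on each example:
  [-27, -48, -47, 46, -33, -28, -13, 10] -> [-48, -47, -33, -28, -27, -13, 10, 46] -> [432, 423, 297, 252, 243, 117, -90, -414] -> [432, 423, 297, 252, 243, 117] -> [432, 423, 297, 252, 243, 117] -> 2
  [-39, -13, 38, 45] -> [-39, -13, 38, 45] -> [351, 117, -342, -405] -> [351, 117] -> [351, 117] -> 0
  [45, -14, -46, -20] -> [-46, -20, -14, 45] -> [414, 180, 126, -405] -> [414, 180, 126] -> [414, 180, 126] -> 3
  [18, 20, 19, -10, 14, 11, -25, -9] -> [-25, -10, -9, 11, 14, 18, 19, 20] -> [225, 90, 81, -99, -126, -162, -171, -180] -> [225, 90, 81] -> [225, 90, 81] -> 1
  [-3, -2, -35, -3, 14, 17, -44, 30, 26] -> [-44, -35, -3, -3, -2, 14, 17, 26, 30] -> [396, 315, 27, 27, 18, -126, -153, -234, -270] -> [396, 315, 27, 27, 18] -> [396, 315, 27, 18] -> 2
  [-41, 0, -19, -47, 19, 6, -33] -> [-47, -41, -33, -19, 0, 6, 19] -> [423, 369, 297, 171, 0, -54, -171] -> [423, 369, 297, 171, 0] -> [423, 369, 297, 171, 0] -> 1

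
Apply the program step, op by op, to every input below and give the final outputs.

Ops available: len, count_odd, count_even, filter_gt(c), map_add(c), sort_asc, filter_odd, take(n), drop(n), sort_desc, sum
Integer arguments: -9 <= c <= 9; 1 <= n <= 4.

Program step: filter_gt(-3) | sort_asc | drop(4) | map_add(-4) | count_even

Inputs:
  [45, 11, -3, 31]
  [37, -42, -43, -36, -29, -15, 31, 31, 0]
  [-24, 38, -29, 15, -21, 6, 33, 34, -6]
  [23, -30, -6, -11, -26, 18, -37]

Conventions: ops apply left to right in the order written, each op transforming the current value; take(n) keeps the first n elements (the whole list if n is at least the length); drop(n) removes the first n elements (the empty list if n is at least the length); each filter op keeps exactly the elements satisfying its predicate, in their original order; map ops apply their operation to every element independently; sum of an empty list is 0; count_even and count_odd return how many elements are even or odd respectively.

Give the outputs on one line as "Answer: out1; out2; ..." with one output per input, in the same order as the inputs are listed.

Execution, op by op:
  [45, 11, -3, 31] -> [45, 11, 31] -> [11, 31, 45] -> [] -> [] -> 0
  [37, -42, -43, -36, -29, -15, 31, 31, 0] -> [37, 31, 31, 0] -> [0, 31, 31, 37] -> [] -> [] -> 0
  [-24, 38, -29, 15, -21, 6, 33, 34, -6] -> [38, 15, 6, 33, 34] -> [6, 15, 33, 34, 38] -> [38] -> [34] -> 1
  [23, -30, -6, -11, -26, 18, -37] -> [23, 18] -> [18, 23] -> [] -> [] -> 0

0; 0; 1; 0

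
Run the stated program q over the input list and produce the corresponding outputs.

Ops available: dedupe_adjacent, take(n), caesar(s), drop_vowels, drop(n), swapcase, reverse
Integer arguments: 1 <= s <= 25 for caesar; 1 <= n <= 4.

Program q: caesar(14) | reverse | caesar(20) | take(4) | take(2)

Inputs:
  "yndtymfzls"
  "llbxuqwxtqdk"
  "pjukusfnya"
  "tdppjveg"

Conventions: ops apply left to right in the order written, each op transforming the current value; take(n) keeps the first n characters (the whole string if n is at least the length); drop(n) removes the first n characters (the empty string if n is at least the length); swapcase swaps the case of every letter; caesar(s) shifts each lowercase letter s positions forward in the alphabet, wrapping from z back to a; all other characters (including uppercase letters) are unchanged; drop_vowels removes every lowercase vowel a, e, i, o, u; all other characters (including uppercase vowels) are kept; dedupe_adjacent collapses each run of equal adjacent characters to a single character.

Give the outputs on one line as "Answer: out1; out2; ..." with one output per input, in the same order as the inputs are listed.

"at"; "sl"; "ig"; "om"

Execution, op by op:
  "yndtymfzls" -> "mbrhmatnzg" -> "gzntamhrbm" -> "athnugblvg" -> "athn" -> "at"
  "llbxuqwxtqdk" -> "zzplieklhery" -> "yrehlkeilpzz" -> "slybfeycfjtt" -> "slyb" -> "sl"
  "pjukusfnya" -> "dxiyigtbmo" -> "ombtgiyixd" -> "igvnacscrx" -> "igvn" -> "ig"
  "tdppjveg" -> "hrddxjsu" -> "usjxddrh" -> "omdrxxlb" -> "omdr" -> "om"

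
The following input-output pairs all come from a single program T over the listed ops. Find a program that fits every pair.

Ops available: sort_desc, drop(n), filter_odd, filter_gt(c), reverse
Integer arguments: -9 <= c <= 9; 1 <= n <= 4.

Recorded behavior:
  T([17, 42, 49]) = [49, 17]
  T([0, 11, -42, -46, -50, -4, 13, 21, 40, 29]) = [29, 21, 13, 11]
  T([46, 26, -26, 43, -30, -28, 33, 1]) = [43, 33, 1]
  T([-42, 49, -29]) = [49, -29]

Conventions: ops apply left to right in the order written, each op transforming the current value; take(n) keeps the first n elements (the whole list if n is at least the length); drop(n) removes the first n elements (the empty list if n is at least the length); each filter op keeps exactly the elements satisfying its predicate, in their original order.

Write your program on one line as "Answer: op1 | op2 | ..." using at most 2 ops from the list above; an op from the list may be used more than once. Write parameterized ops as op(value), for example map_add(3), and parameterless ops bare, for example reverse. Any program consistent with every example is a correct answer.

filter_odd | sort_desc

Check, running the answer program on each example:
  [17, 42, 49] -> [17, 49] -> [49, 17]
  [0, 11, -42, -46, -50, -4, 13, 21, 40, 29] -> [11, 13, 21, 29] -> [29, 21, 13, 11]
  [46, 26, -26, 43, -30, -28, 33, 1] -> [43, 33, 1] -> [43, 33, 1]
  [-42, 49, -29] -> [49, -29] -> [49, -29]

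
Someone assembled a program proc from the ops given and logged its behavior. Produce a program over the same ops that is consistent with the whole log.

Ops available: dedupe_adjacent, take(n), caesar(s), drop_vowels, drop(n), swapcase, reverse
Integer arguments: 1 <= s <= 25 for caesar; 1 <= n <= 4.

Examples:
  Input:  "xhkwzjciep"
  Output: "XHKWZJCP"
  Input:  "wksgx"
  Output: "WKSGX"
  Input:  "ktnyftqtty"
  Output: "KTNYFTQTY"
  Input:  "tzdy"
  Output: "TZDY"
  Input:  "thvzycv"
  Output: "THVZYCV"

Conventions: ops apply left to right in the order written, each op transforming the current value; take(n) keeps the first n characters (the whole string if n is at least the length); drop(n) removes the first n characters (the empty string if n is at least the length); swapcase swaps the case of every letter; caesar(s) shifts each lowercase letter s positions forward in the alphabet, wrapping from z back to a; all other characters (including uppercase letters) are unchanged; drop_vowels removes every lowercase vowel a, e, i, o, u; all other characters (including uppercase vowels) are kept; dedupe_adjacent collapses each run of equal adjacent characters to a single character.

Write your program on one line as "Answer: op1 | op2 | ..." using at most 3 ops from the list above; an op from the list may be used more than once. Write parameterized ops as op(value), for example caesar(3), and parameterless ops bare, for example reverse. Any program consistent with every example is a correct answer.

drop_vowels | dedupe_adjacent | swapcase

Check, running the answer program on each example:
  "xhkwzjciep" -> "xhkwzjcp" -> "xhkwzjcp" -> "XHKWZJCP"
  "wksgx" -> "wksgx" -> "wksgx" -> "WKSGX"
  "ktnyftqtty" -> "ktnyftqtty" -> "ktnyftqty" -> "KTNYFTQTY"
  "tzdy" -> "tzdy" -> "tzdy" -> "TZDY"
  "thvzycv" -> "thvzycv" -> "thvzycv" -> "THVZYCV"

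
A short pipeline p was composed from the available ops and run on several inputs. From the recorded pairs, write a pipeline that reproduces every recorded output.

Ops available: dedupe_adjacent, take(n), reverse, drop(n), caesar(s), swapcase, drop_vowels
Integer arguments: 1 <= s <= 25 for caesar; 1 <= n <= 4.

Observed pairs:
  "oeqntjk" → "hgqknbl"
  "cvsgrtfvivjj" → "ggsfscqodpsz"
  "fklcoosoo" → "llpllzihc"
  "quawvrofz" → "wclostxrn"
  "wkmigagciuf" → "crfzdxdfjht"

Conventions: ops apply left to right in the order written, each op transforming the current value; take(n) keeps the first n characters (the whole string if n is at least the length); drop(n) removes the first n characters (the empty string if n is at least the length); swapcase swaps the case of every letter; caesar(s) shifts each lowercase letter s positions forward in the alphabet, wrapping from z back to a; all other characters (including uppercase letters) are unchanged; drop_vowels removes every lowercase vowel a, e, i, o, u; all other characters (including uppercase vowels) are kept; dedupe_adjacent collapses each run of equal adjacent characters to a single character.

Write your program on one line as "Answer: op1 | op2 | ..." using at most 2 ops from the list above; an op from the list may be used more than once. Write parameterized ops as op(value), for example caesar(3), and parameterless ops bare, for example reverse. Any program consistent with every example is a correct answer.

reverse | caesar(23)

Check, running the answer program on each example:
  "oeqntjk" -> "kjtnqeo" -> "hgqknbl"
  "cvsgrtfvivjj" -> "jjvivftrgsvc" -> "ggsfscqodpsz"
  "fklcoosoo" -> "oosooclkf" -> "llpllzihc"
  "quawvrofz" -> "zforvwauq" -> "wclostxrn"
  "wkmigagciuf" -> "fuicgagimkw" -> "crfzdxdfjht"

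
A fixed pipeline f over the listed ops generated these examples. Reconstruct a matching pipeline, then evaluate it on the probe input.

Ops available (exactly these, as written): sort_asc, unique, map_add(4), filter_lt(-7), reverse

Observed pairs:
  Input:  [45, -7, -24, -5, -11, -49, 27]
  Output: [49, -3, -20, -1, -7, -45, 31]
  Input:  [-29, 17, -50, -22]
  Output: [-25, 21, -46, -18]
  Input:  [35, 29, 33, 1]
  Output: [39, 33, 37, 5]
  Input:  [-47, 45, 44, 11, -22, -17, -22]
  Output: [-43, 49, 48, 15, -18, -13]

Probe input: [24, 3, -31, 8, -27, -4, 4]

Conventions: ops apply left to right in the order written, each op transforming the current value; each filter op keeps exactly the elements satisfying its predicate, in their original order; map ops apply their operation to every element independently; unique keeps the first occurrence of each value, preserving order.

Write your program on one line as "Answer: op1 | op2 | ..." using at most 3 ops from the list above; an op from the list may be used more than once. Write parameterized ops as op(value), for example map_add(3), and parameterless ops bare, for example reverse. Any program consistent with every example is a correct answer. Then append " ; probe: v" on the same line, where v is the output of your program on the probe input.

map_add(4) | unique ; probe: [28, 7, -27, 12, -23, 0, 8]

Check, running the answer program on each example:
  [45, -7, -24, -5, -11, -49, 27] -> [49, -3, -20, -1, -7, -45, 31] -> [49, -3, -20, -1, -7, -45, 31]
  [-29, 17, -50, -22] -> [-25, 21, -46, -18] -> [-25, 21, -46, -18]
  [35, 29, 33, 1] -> [39, 33, 37, 5] -> [39, 33, 37, 5]
  [-47, 45, 44, 11, -22, -17, -22] -> [-43, 49, 48, 15, -18, -13, -18] -> [-43, 49, 48, 15, -18, -13]
  probe: [24, 3, -31, 8, -27, -4, 4] -> [28, 7, -27, 12, -23, 0, 8] -> [28, 7, -27, 12, -23, 0, 8]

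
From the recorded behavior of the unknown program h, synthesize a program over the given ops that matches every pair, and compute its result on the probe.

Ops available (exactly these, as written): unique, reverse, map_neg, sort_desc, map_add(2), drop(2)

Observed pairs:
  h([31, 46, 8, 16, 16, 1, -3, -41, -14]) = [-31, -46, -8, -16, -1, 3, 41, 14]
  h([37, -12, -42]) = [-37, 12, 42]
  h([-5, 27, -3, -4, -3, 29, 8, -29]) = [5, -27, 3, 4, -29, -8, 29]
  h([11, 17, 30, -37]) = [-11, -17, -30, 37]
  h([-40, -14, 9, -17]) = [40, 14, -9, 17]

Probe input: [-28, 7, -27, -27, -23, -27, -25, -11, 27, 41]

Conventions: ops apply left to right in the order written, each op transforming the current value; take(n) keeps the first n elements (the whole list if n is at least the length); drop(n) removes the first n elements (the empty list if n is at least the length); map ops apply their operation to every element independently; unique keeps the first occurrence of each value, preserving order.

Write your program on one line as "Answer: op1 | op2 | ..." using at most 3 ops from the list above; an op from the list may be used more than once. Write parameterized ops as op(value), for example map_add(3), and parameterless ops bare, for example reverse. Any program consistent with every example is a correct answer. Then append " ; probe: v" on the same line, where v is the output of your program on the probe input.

unique | map_neg ; probe: [28, -7, 27, 23, 25, 11, -27, -41]

Check, running the answer program on each example:
  [31, 46, 8, 16, 16, 1, -3, -41, -14] -> [31, 46, 8, 16, 1, -3, -41, -14] -> [-31, -46, -8, -16, -1, 3, 41, 14]
  [37, -12, -42] -> [37, -12, -42] -> [-37, 12, 42]
  [-5, 27, -3, -4, -3, 29, 8, -29] -> [-5, 27, -3, -4, 29, 8, -29] -> [5, -27, 3, 4, -29, -8, 29]
  [11, 17, 30, -37] -> [11, 17, 30, -37] -> [-11, -17, -30, 37]
  [-40, -14, 9, -17] -> [-40, -14, 9, -17] -> [40, 14, -9, 17]
  probe: [-28, 7, -27, -27, -23, -27, -25, -11, 27, 41] -> [-28, 7, -27, -23, -25, -11, 27, 41] -> [28, -7, 27, 23, 25, 11, -27, -41]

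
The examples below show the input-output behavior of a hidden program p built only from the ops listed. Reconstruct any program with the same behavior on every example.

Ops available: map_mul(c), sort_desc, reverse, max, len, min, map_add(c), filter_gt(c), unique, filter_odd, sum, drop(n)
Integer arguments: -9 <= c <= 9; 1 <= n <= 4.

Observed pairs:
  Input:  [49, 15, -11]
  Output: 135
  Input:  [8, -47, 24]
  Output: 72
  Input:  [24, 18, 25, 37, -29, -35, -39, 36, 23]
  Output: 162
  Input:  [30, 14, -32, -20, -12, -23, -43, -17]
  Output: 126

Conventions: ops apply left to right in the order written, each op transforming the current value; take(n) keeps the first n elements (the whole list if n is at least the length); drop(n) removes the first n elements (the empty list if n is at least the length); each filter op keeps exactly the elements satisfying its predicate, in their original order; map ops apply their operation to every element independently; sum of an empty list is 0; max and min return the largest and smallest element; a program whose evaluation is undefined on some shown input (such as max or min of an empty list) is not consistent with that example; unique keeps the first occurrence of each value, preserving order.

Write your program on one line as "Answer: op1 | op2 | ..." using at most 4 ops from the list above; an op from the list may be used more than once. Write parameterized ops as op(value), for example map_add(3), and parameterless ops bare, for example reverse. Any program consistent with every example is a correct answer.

filter_gt(-8) | map_mul(9) | sort_desc | min

Check, running the answer program on each example:
  [49, 15, -11] -> [49, 15] -> [441, 135] -> [441, 135] -> 135
  [8, -47, 24] -> [8, 24] -> [72, 216] -> [216, 72] -> 72
  [24, 18, 25, 37, -29, -35, -39, 36, 23] -> [24, 18, 25, 37, 36, 23] -> [216, 162, 225, 333, 324, 207] -> [333, 324, 225, 216, 207, 162] -> 162
  [30, 14, -32, -20, -12, -23, -43, -17] -> [30, 14] -> [270, 126] -> [270, 126] -> 126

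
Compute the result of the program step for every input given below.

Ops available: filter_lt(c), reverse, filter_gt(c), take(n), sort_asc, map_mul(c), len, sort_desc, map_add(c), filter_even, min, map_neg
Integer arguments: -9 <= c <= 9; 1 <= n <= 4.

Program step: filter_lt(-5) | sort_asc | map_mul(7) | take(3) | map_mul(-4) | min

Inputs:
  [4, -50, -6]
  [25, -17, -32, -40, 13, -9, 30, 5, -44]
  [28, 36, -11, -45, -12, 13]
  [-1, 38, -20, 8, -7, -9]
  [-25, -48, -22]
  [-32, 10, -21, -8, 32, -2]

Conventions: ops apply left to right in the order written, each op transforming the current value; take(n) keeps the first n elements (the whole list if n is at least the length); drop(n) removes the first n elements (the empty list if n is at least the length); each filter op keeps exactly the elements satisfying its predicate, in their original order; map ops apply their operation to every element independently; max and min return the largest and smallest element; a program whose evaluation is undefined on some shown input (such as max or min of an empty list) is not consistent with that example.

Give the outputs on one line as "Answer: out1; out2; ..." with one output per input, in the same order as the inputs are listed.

168; 896; 308; 196; 616; 224

Execution, op by op:
  [4, -50, -6] -> [-50, -6] -> [-50, -6] -> [-350, -42] -> [-350, -42] -> [1400, 168] -> 168
  [25, -17, -32, -40, 13, -9, 30, 5, -44] -> [-17, -32, -40, -9, -44] -> [-44, -40, -32, -17, -9] -> [-308, -280, -224, -119, -63] -> [-308, -280, -224] -> [1232, 1120, 896] -> 896
  [28, 36, -11, -45, -12, 13] -> [-11, -45, -12] -> [-45, -12, -11] -> [-315, -84, -77] -> [-315, -84, -77] -> [1260, 336, 308] -> 308
  [-1, 38, -20, 8, -7, -9] -> [-20, -7, -9] -> [-20, -9, -7] -> [-140, -63, -49] -> [-140, -63, -49] -> [560, 252, 196] -> 196
  [-25, -48, -22] -> [-25, -48, -22] -> [-48, -25, -22] -> [-336, -175, -154] -> [-336, -175, -154] -> [1344, 700, 616] -> 616
  [-32, 10, -21, -8, 32, -2] -> [-32, -21, -8] -> [-32, -21, -8] -> [-224, -147, -56] -> [-224, -147, -56] -> [896, 588, 224] -> 224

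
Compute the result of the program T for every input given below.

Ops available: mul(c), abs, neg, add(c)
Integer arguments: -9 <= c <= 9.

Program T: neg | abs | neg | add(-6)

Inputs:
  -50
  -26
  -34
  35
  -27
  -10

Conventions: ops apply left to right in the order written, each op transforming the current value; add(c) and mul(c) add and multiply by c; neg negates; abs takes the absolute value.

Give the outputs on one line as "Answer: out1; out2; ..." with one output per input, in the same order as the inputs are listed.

Execution, op by op:
  -50 -> 50 -> 50 -> -50 -> -56
  -26 -> 26 -> 26 -> -26 -> -32
  -34 -> 34 -> 34 -> -34 -> -40
  35 -> -35 -> 35 -> -35 -> -41
  -27 -> 27 -> 27 -> -27 -> -33
  -10 -> 10 -> 10 -> -10 -> -16

-56; -32; -40; -41; -33; -16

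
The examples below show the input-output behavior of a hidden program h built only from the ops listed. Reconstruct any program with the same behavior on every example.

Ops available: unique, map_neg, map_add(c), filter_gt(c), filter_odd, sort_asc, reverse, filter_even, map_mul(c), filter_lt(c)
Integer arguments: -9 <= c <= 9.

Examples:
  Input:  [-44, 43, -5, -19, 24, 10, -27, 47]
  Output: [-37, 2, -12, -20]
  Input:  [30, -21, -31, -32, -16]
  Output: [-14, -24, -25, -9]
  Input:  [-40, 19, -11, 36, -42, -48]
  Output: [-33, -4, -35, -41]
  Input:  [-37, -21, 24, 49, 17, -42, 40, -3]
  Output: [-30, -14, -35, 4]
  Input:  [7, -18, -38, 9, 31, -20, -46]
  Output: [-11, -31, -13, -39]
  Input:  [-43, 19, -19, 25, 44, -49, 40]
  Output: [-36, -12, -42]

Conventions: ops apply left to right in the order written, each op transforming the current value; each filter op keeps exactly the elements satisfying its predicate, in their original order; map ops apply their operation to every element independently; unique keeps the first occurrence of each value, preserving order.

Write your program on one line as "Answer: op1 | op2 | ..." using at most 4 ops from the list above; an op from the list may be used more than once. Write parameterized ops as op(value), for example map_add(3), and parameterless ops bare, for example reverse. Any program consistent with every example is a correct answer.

map_add(1) | filter_lt(0) | map_add(9) | map_add(-3)

Check, running the answer program on each example:
  [-44, 43, -5, -19, 24, 10, -27, 47] -> [-43, 44, -4, -18, 25, 11, -26, 48] -> [-43, -4, -18, -26] -> [-34, 5, -9, -17] -> [-37, 2, -12, -20]
  [30, -21, -31, -32, -16] -> [31, -20, -30, -31, -15] -> [-20, -30, -31, -15] -> [-11, -21, -22, -6] -> [-14, -24, -25, -9]
  [-40, 19, -11, 36, -42, -48] -> [-39, 20, -10, 37, -41, -47] -> [-39, -10, -41, -47] -> [-30, -1, -32, -38] -> [-33, -4, -35, -41]
  [-37, -21, 24, 49, 17, -42, 40, -3] -> [-36, -20, 25, 50, 18, -41, 41, -2] -> [-36, -20, -41, -2] -> [-27, -11, -32, 7] -> [-30, -14, -35, 4]
  [7, -18, -38, 9, 31, -20, -46] -> [8, -17, -37, 10, 32, -19, -45] -> [-17, -37, -19, -45] -> [-8, -28, -10, -36] -> [-11, -31, -13, -39]
  [-43, 19, -19, 25, 44, -49, 40] -> [-42, 20, -18, 26, 45, -48, 41] -> [-42, -18, -48] -> [-33, -9, -39] -> [-36, -12, -42]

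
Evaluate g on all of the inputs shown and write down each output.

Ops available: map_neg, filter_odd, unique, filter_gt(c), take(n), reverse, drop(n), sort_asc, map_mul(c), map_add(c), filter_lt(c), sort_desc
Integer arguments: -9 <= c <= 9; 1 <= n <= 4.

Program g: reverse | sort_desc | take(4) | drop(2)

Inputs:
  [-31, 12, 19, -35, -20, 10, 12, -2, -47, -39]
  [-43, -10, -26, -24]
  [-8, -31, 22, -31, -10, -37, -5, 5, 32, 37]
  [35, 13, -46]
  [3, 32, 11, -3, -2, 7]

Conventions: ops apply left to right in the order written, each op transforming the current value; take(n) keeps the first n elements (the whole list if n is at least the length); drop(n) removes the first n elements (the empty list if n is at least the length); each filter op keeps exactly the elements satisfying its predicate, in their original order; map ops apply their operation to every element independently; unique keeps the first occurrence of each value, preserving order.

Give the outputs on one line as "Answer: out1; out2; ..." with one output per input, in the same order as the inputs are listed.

[12, 10]; [-26, -43]; [22, 5]; [-46]; [7, 3]

Execution, op by op:
  [-31, 12, 19, -35, -20, 10, 12, -2, -47, -39] -> [-39, -47, -2, 12, 10, -20, -35, 19, 12, -31] -> [19, 12, 12, 10, -2, -20, -31, -35, -39, -47] -> [19, 12, 12, 10] -> [12, 10]
  [-43, -10, -26, -24] -> [-24, -26, -10, -43] -> [-10, -24, -26, -43] -> [-10, -24, -26, -43] -> [-26, -43]
  [-8, -31, 22, -31, -10, -37, -5, 5, 32, 37] -> [37, 32, 5, -5, -37, -10, -31, 22, -31, -8] -> [37, 32, 22, 5, -5, -8, -10, -31, -31, -37] -> [37, 32, 22, 5] -> [22, 5]
  [35, 13, -46] -> [-46, 13, 35] -> [35, 13, -46] -> [35, 13, -46] -> [-46]
  [3, 32, 11, -3, -2, 7] -> [7, -2, -3, 11, 32, 3] -> [32, 11, 7, 3, -2, -3] -> [32, 11, 7, 3] -> [7, 3]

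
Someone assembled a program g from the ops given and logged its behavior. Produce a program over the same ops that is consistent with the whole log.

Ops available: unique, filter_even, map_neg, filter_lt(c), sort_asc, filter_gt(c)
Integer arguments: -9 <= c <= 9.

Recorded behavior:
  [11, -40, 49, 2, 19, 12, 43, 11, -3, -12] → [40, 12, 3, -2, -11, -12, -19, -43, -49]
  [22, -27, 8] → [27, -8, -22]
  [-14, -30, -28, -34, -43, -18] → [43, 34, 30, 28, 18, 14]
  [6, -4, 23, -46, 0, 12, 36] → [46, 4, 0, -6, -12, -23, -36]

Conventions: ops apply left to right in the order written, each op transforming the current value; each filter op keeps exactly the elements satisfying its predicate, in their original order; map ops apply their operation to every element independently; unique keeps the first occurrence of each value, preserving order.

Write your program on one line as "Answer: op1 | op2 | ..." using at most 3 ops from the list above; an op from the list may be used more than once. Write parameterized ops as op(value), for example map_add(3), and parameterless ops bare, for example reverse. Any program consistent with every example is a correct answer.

unique | sort_asc | map_neg

Check, running the answer program on each example:
  [11, -40, 49, 2, 19, 12, 43, 11, -3, -12] -> [11, -40, 49, 2, 19, 12, 43, -3, -12] -> [-40, -12, -3, 2, 11, 12, 19, 43, 49] -> [40, 12, 3, -2, -11, -12, -19, -43, -49]
  [22, -27, 8] -> [22, -27, 8] -> [-27, 8, 22] -> [27, -8, -22]
  [-14, -30, -28, -34, -43, -18] -> [-14, -30, -28, -34, -43, -18] -> [-43, -34, -30, -28, -18, -14] -> [43, 34, 30, 28, 18, 14]
  [6, -4, 23, -46, 0, 12, 36] -> [6, -4, 23, -46, 0, 12, 36] -> [-46, -4, 0, 6, 12, 23, 36] -> [46, 4, 0, -6, -12, -23, -36]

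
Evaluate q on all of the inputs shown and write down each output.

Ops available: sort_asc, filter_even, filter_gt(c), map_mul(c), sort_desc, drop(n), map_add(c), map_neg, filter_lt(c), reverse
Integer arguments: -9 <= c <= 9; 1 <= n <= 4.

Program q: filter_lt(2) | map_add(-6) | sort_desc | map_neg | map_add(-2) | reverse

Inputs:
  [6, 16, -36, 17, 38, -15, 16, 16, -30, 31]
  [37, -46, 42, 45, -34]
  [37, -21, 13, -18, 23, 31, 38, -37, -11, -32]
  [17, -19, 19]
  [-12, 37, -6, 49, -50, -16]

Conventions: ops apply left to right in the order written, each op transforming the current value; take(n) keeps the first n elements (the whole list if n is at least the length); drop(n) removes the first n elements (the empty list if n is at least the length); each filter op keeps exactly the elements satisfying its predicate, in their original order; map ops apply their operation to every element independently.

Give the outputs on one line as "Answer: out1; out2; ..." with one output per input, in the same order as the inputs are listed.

[40, 34, 19]; [50, 38]; [41, 36, 25, 22, 15]; [23]; [54, 20, 16, 10]

Execution, op by op:
  [6, 16, -36, 17, 38, -15, 16, 16, -30, 31] -> [-36, -15, -30] -> [-42, -21, -36] -> [-21, -36, -42] -> [21, 36, 42] -> [19, 34, 40] -> [40, 34, 19]
  [37, -46, 42, 45, -34] -> [-46, -34] -> [-52, -40] -> [-40, -52] -> [40, 52] -> [38, 50] -> [50, 38]
  [37, -21, 13, -18, 23, 31, 38, -37, -11, -32] -> [-21, -18, -37, -11, -32] -> [-27, -24, -43, -17, -38] -> [-17, -24, -27, -38, -43] -> [17, 24, 27, 38, 43] -> [15, 22, 25, 36, 41] -> [41, 36, 25, 22, 15]
  [17, -19, 19] -> [-19] -> [-25] -> [-25] -> [25] -> [23] -> [23]
  [-12, 37, -6, 49, -50, -16] -> [-12, -6, -50, -16] -> [-18, -12, -56, -22] -> [-12, -18, -22, -56] -> [12, 18, 22, 56] -> [10, 16, 20, 54] -> [54, 20, 16, 10]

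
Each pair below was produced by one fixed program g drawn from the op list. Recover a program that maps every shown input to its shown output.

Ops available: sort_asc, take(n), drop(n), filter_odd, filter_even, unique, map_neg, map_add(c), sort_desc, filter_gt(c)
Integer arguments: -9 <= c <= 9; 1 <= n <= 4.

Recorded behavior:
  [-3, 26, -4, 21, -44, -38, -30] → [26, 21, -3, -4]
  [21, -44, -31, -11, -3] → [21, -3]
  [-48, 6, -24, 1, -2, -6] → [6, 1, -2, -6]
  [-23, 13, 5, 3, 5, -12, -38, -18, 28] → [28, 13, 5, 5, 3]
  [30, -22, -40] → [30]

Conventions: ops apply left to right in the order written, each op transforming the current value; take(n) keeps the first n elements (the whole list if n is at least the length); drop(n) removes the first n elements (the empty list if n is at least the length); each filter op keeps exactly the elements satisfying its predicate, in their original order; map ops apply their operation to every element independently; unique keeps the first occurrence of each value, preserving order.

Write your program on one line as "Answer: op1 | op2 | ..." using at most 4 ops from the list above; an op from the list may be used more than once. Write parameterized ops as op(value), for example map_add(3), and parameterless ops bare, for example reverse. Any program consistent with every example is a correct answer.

sort_desc | sort_asc | filter_gt(-9) | sort_desc

Check, running the answer program on each example:
  [-3, 26, -4, 21, -44, -38, -30] -> [26, 21, -3, -4, -30, -38, -44] -> [-44, -38, -30, -4, -3, 21, 26] -> [-4, -3, 21, 26] -> [26, 21, -3, -4]
  [21, -44, -31, -11, -3] -> [21, -3, -11, -31, -44] -> [-44, -31, -11, -3, 21] -> [-3, 21] -> [21, -3]
  [-48, 6, -24, 1, -2, -6] -> [6, 1, -2, -6, -24, -48] -> [-48, -24, -6, -2, 1, 6] -> [-6, -2, 1, 6] -> [6, 1, -2, -6]
  [-23, 13, 5, 3, 5, -12, -38, -18, 28] -> [28, 13, 5, 5, 3, -12, -18, -23, -38] -> [-38, -23, -18, -12, 3, 5, 5, 13, 28] -> [3, 5, 5, 13, 28] -> [28, 13, 5, 5, 3]
  [30, -22, -40] -> [30, -22, -40] -> [-40, -22, 30] -> [30] -> [30]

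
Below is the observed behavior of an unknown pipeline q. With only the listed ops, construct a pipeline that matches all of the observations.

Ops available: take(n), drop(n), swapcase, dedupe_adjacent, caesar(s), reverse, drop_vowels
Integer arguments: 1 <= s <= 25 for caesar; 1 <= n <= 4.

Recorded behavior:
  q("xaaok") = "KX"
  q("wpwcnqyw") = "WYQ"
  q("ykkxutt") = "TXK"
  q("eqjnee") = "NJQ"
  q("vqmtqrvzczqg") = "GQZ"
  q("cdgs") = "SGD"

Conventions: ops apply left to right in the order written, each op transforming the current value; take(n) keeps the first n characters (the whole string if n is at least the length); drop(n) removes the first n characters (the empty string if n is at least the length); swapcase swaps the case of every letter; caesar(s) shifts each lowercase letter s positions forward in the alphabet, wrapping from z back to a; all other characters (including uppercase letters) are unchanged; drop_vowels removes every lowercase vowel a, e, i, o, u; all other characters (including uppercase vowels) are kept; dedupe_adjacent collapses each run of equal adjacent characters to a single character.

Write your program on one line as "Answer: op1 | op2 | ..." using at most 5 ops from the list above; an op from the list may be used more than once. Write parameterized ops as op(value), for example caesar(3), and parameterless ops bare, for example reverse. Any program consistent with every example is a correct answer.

reverse | drop_vowels | dedupe_adjacent | swapcase | take(3)

Check, running the answer program on each example:
  "xaaok" -> "koaax" -> "kx" -> "kx" -> "KX" -> "KX"
  "wpwcnqyw" -> "wyqncwpw" -> "wyqncwpw" -> "wyqncwpw" -> "WYQNCWPW" -> "WYQ"
  "ykkxutt" -> "ttuxkky" -> "ttxkky" -> "txky" -> "TXKY" -> "TXK"
  "eqjnee" -> "eenjqe" -> "njq" -> "njq" -> "NJQ" -> "NJQ"
  "vqmtqrvzczqg" -> "gqzczvrqtmqv" -> "gqzczvrqtmqv" -> "gqzczvrqtmqv" -> "GQZCZVRQTMQV" -> "GQZ"
  "cdgs" -> "sgdc" -> "sgdc" -> "sgdc" -> "SGDC" -> "SGD"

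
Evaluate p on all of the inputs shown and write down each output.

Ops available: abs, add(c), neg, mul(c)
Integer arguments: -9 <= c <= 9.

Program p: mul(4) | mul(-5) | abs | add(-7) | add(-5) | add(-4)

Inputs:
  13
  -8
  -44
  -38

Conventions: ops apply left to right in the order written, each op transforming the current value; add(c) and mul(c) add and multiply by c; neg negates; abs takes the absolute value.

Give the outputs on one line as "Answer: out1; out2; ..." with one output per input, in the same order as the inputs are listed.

244; 144; 864; 744

Execution, op by op:
  13 -> 52 -> -260 -> 260 -> 253 -> 248 -> 244
  -8 -> -32 -> 160 -> 160 -> 153 -> 148 -> 144
  -44 -> -176 -> 880 -> 880 -> 873 -> 868 -> 864
  -38 -> -152 -> 760 -> 760 -> 753 -> 748 -> 744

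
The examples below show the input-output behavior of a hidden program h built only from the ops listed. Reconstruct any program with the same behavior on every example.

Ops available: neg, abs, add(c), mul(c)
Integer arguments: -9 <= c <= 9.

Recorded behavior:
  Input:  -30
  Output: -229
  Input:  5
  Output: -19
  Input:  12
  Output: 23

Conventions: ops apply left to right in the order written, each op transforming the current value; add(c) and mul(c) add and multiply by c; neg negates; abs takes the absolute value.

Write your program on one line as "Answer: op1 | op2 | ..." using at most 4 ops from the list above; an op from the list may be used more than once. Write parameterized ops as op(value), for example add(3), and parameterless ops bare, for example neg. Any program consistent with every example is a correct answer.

add(-7) | mul(6) | add(-9) | add(2)

Check, running the answer program on each example:
  -30 -> -37 -> -222 -> -231 -> -229
  5 -> -2 -> -12 -> -21 -> -19
  12 -> 5 -> 30 -> 21 -> 23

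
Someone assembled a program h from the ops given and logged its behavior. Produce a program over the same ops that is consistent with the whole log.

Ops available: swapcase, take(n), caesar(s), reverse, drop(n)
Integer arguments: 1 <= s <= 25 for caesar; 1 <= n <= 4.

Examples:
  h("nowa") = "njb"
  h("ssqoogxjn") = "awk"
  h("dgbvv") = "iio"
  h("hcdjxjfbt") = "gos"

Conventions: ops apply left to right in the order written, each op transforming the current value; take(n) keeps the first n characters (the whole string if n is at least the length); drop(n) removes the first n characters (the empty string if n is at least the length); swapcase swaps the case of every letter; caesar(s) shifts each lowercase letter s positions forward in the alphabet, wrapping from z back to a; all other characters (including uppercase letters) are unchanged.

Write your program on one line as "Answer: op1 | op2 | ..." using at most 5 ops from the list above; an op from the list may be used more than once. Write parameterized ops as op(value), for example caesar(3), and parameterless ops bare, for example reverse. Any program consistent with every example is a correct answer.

drop(1) | reverse | caesar(13) | take(3)

Check, running the answer program on each example:
  "nowa" -> "owa" -> "awo" -> "njb" -> "njb"
  "ssqoogxjn" -> "sqoogxjn" -> "njxgooqs" -> "awktbbdf" -> "awk"
  "dgbvv" -> "gbvv" -> "vvbg" -> "iiot" -> "iio"
  "hcdjxjfbt" -> "cdjxjfbt" -> "tbfjxjdc" -> "goswkwqp" -> "gos"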